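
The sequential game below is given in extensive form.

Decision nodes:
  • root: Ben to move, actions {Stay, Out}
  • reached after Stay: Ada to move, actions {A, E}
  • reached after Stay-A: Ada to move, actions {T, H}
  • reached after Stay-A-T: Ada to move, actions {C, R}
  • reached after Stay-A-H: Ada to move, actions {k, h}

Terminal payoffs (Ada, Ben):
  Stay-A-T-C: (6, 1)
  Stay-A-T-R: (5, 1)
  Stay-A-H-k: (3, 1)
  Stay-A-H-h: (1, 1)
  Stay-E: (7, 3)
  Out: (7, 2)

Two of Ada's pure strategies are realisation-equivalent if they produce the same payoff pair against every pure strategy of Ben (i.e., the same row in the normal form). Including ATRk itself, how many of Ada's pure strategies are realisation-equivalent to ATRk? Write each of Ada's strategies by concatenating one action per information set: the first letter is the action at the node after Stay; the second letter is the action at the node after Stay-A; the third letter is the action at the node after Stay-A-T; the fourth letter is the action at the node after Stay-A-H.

2

Row for ATRk (columns Stay, Out): (5,1) (7,2).
Under ATRk, Ada's choice at the node after Stay-A-H can never be reached regardless of what Ben does, so varying those choices leaves every outcome unchanged.
Holding the reachable choices fixed and varying the unreachable one freely already gives 2 equivalent strategies.
No other strategy reproduces this row, so those 2 are the full class: ATRk, ATRh.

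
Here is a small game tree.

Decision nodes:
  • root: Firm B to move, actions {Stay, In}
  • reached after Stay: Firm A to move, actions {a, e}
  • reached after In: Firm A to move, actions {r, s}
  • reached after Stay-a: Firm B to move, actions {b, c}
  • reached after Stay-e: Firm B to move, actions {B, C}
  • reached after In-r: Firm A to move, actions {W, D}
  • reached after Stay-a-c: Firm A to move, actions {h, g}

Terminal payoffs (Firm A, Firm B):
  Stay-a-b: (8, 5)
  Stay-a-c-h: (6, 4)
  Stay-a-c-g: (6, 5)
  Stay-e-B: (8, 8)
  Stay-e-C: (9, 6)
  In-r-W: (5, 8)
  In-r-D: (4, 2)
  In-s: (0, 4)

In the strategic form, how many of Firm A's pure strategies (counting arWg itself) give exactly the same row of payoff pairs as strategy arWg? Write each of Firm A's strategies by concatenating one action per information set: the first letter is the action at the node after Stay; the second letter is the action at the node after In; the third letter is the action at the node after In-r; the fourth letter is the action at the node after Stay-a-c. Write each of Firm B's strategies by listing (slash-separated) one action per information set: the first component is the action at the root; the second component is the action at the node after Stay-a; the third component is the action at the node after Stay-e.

1

Row for arWg (columns Stay/b/B, Stay/b/C, Stay/c/B, Stay/c/C, In/b/B, In/b/C, In/c/B, In/c/C): (8,5) (8,5) (6,5) (6,5) (5,8) (5,8) (5,8) (5,8).
Every one of Firm A's information sets is on the play path for some reply by Firm B when Firm A follows arWg.
Changing the action at any of them therefore changes at least one column, so only arWg itself gives this row.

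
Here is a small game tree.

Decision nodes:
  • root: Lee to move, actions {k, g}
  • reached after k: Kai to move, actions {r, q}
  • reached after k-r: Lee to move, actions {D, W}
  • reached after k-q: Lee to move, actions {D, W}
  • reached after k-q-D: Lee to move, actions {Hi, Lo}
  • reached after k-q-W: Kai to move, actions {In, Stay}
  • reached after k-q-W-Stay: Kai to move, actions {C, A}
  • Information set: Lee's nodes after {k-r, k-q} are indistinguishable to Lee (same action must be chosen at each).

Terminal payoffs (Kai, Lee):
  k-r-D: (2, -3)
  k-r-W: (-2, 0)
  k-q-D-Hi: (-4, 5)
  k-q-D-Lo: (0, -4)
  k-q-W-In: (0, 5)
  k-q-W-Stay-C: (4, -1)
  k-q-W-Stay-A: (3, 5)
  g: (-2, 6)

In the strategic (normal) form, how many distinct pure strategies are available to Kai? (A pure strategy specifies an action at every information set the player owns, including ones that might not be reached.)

Kai owns the node after k with actions {r, q} — two choices.
Kai owns the node after k-q-W with actions {In, Stay} — two choices.
Kai owns the node after k-q-W-Stay with actions {C, A} — two choices.
A pure strategy fixes one action at each information set independently, so the count is the product 2 × 2 × 2 = 8.

8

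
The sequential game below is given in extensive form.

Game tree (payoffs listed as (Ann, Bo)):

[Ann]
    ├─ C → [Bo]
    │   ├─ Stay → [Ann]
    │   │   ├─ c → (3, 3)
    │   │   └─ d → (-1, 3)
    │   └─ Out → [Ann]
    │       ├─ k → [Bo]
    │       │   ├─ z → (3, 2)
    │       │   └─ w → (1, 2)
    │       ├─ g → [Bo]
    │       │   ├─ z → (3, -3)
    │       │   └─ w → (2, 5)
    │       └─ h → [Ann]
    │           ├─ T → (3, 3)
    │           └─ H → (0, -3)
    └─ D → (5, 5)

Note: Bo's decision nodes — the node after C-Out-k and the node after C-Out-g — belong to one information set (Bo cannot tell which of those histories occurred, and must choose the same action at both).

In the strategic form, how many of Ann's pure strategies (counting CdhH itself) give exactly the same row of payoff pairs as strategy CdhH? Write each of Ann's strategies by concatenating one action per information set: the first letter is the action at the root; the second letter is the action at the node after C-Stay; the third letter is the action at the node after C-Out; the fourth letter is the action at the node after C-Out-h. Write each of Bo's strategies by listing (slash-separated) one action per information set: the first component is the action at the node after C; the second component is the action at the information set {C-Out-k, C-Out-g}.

1

Row for CdhH (columns Stay/z, Stay/w, Out/z, Out/w): (-1,3) (-1,3) (0,-3) (0,-3).
Every one of Ann's information sets is on the play path for some reply by Bo when Ann follows CdhH.
Changing the action at any of them therefore changes at least one column, so only CdhH itself gives this row.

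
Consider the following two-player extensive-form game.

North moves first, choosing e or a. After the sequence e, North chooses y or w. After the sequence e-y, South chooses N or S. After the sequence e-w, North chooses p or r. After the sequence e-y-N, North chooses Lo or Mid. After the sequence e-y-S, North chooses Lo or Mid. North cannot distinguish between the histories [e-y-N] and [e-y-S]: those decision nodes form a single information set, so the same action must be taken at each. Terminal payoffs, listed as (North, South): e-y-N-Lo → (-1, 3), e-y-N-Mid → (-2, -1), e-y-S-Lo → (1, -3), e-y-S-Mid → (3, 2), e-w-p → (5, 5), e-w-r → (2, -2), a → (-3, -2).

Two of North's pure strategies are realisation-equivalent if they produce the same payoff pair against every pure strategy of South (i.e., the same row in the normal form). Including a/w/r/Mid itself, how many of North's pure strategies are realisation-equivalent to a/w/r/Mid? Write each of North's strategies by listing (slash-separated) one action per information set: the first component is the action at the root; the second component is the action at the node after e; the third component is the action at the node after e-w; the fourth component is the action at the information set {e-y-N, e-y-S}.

8

Row for a/w/r/Mid (columns N, S): (-3,-2) (-3,-2).
Under a/w/r/Mid, North's choice at the node after e and at the node after e-w and at the information set {e-y-N, e-y-S} can never be reached regardless of what South does, so varying those choices leaves every outcome unchanged.
Holding the reachable choices fixed and varying the unreachable ones freely already gives 2 × 2 × 2 = 8 equivalent strategies.
No other strategy reproduces this row, so those 8 are the full class: a/y/p/Lo, a/y/p/Mid, a/y/r/Lo, a/y/r/Mid, a/w/p/Lo, a/w/p/Mid, a/w/r/Lo, a/w/r/Mid.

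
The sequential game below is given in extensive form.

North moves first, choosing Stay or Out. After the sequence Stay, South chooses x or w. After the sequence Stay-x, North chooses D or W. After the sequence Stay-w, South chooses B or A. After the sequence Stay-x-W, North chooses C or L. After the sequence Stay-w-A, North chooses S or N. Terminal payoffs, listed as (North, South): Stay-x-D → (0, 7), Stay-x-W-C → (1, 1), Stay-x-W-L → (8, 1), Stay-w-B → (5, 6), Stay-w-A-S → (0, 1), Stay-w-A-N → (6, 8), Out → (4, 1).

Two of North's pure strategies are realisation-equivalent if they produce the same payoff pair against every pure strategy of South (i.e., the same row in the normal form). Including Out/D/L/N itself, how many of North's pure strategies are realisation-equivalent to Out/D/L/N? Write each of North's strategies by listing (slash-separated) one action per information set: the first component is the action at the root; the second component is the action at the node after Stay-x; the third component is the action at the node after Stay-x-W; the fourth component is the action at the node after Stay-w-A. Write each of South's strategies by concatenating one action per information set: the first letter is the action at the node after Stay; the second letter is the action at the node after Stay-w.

Row for Out/D/L/N (columns xB, xA, wB, wA): (4,1) (4,1) (4,1) (4,1).
Under Out/D/L/N, North's choice at the node after Stay-x and at the node after Stay-x-W and at the node after Stay-w-A can never be reached regardless of what South does, so varying those choices leaves every outcome unchanged.
Holding the reachable choices fixed and varying the unreachable ones freely already gives 2 × 2 × 2 = 8 equivalent strategies.
No other strategy reproduces this row, so those 8 are the full class: Out/D/C/S, Out/D/C/N, Out/D/L/S, Out/D/L/N, Out/W/C/S, Out/W/C/N, Out/W/L/S, Out/W/L/N.

8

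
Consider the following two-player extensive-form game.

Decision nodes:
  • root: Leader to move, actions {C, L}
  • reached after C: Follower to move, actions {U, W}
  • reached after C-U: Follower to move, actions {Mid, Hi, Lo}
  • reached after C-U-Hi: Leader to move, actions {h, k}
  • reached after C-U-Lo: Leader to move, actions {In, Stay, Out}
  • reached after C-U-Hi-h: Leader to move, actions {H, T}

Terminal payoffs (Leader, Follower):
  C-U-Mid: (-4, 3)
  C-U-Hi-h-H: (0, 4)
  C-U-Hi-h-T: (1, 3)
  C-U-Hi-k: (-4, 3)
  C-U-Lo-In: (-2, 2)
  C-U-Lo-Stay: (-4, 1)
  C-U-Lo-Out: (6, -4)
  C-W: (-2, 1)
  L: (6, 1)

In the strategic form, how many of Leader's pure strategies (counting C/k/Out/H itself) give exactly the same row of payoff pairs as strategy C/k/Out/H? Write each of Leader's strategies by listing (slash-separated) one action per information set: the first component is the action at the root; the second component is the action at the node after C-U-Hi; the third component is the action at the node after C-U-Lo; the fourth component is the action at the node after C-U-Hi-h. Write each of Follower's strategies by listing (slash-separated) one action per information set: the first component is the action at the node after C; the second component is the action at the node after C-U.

2

Row for C/k/Out/H (columns U/Mid, U/Hi, U/Lo, W/Mid, W/Hi, W/Lo): (-4,3) (-4,3) (6,-4) (-2,1) (-2,1) (-2,1).
Under C/k/Out/H, Leader's choice at the node after C-U-Hi-h can never be reached regardless of what Follower does, so varying those choices leaves every outcome unchanged.
Holding the reachable choices fixed and varying the unreachable one freely already gives 2 equivalent strategies.
No other strategy reproduces this row, so those 2 are the full class: C/k/Out/H, C/k/Out/T.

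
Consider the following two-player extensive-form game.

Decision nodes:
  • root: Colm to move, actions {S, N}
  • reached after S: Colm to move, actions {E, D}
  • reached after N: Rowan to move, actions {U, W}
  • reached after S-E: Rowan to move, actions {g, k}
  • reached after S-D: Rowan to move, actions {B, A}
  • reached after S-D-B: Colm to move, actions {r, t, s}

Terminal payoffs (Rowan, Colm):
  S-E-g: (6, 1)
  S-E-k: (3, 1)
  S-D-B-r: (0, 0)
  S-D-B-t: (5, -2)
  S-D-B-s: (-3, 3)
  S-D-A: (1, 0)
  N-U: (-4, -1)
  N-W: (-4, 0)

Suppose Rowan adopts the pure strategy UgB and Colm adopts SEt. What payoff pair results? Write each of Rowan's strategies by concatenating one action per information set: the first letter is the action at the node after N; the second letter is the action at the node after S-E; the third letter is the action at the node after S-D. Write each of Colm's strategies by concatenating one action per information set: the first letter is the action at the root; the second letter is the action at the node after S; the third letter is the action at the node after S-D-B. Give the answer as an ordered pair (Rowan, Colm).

(6, 1)

Trace the play path from the root:
  Colm plays S
  Colm plays E at [S]
  Rowan plays g at [S-E]
→ terminal payoff (6, 1).
(Rowan's choice at the node after N is never reached on this path, so it doesn't affect the outcome.)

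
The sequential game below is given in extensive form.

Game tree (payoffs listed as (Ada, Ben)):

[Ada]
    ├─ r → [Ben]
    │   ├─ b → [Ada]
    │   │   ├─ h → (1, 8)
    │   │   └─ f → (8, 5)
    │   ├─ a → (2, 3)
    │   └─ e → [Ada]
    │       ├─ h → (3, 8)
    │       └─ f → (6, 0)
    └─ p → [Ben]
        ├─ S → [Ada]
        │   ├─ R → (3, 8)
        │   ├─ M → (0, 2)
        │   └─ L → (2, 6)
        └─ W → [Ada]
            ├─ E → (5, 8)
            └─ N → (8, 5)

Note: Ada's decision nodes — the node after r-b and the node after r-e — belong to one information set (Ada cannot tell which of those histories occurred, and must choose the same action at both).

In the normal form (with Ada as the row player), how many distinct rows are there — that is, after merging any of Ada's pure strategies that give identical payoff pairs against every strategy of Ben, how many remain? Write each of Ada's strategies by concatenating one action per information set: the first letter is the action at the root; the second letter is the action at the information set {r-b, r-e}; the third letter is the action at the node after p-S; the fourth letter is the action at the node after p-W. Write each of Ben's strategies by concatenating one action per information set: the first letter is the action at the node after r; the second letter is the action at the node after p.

Ada has 24 pure strategies: rhRE, rhRN, rhME, rhMN, rhLE, rhLN, rfRE, rfRN, rfME, rfMN, rfLE, rfLN, phRE, phRN, phME, phMN, phLE, phLN, pfRE, pfRN, pfME, pfMN, pfLE, pfLN. Columns: bS, bW, aS, aW, eS, eW.
{rhRE, rhRN, rhME, rhMN, rhLE, rhLN} → row (1,8) (1,8) (2,3) (2,3) (3,8) (3,8)
{rfRE, rfRN, rfME, rfMN, rfLE, rfLN} → row (8,5) (8,5) (2,3) (2,3) (6,0) (6,0)
{phRE, pfRE} → row (3,8) (5,8) (3,8) (5,8) (3,8) (5,8)
{phRN, pfRN} → row (3,8) (8,5) (3,8) (8,5) (3,8) (8,5)
{phME, pfME} → row (0,2) (5,8) (0,2) (5,8) (0,2) (5,8)
{phMN, pfMN} → row (0,2) (8,5) (0,2) (8,5) (0,2) (8,5)
{phLE, pfLE} → row (2,6) (5,8) (2,6) (5,8) (2,6) (5,8)
{phLN, pfLN} → row (2,6) (8,5) (2,6) (8,5) (2,6) (8,5)
That's 8 distinct rows out of 24 strategies.

8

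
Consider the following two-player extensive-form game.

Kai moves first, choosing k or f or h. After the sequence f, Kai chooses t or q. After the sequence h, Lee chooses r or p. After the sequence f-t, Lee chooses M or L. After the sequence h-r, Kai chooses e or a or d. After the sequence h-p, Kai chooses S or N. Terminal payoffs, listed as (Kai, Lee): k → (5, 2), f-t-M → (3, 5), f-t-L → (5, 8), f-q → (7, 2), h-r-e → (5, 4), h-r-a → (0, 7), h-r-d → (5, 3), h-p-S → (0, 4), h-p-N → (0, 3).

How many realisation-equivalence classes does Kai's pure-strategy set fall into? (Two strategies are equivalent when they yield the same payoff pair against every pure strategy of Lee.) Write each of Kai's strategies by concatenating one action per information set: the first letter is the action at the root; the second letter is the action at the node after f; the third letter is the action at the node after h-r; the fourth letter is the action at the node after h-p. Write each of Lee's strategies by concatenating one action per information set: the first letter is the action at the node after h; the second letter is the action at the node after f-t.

Kai has 36 pure strategies: kteS, kteN, ktaS, ktaN, ktdS, ktdN, kqeS, kqeN, kqaS, kqaN, kqdS, kqdN, fteS, fteN, ftaS, ftaN, ftdS, ftdN, fqeS, fqeN, fqaS, fqaN, fqdS, fqdN, hteS, hteN, htaS, htaN, htdS, htdN, hqeS, hqeN, hqaS, hqaN, hqdS, hqdN. Columns: rM, rL, pM, pL.
{kteS, kteN, ktaS, ktaN, ktdS, ktdN, kqeS, kqeN, kqaS, kqaN, kqdS, kqdN} → row (5,2) (5,2) (5,2) (5,2)
{fteS, fteN, ftaS, ftaN, ftdS, ftdN} → row (3,5) (5,8) (3,5) (5,8)
{fqeS, fqeN, fqaS, fqaN, fqdS, fqdN} → row (7,2) (7,2) (7,2) (7,2)
{hteS, hqeS} → row (5,4) (5,4) (0,4) (0,4)
{hteN, hqeN} → row (5,4) (5,4) (0,3) (0,3)
{htaS, hqaS} → row (0,7) (0,7) (0,4) (0,4)
{htaN, hqaN} → row (0,7) (0,7) (0,3) (0,3)
{htdS, hqdS} → row (5,3) (5,3) (0,4) (0,4)
{htdN, hqdN} → row (5,3) (5,3) (0,3) (0,3)
That's 9 distinct rows out of 36 strategies.

9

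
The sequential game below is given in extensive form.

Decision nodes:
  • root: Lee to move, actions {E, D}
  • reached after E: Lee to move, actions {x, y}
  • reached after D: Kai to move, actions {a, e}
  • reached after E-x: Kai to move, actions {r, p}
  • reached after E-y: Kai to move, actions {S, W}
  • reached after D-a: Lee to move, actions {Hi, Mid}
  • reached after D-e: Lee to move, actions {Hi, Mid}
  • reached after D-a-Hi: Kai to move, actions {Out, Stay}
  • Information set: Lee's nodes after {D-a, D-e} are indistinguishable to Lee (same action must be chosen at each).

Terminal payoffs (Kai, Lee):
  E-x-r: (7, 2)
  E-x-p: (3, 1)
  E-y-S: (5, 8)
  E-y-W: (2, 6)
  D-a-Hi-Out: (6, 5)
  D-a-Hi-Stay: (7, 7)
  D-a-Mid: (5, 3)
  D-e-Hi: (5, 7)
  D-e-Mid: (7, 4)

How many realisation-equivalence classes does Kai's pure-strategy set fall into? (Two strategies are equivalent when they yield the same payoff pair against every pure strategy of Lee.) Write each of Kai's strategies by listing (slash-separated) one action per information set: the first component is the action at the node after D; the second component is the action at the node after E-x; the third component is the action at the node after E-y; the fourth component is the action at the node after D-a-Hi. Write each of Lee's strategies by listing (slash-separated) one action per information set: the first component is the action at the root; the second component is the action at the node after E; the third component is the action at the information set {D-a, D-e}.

12

Kai has 16 pure strategies: a/r/S/Out, a/r/S/Stay, a/r/W/Out, a/r/W/Stay, a/p/S/Out, a/p/S/Stay, a/p/W/Out, a/p/W/Stay, e/r/S/Out, e/r/S/Stay, e/r/W/Out, e/r/W/Stay, e/p/S/Out, e/p/S/Stay, e/p/W/Out, e/p/W/Stay. Columns: E/x/Hi, E/x/Mid, E/y/Hi, E/y/Mid, D/x/Hi, D/x/Mid, D/y/Hi, D/y/Mid.
{a/r/S/Out} → row (7,2) (7,2) (5,8) (5,8) (6,5) (5,3) (6,5) (5,3)
{a/r/S/Stay} → row (7,2) (7,2) (5,8) (5,8) (7,7) (5,3) (7,7) (5,3)
{a/r/W/Out} → row (7,2) (7,2) (2,6) (2,6) (6,5) (5,3) (6,5) (5,3)
{a/r/W/Stay} → row (7,2) (7,2) (2,6) (2,6) (7,7) (5,3) (7,7) (5,3)
{a/p/S/Out} → row (3,1) (3,1) (5,8) (5,8) (6,5) (5,3) (6,5) (5,3)
{a/p/S/Stay} → row (3,1) (3,1) (5,8) (5,8) (7,7) (5,3) (7,7) (5,3)
{a/p/W/Out} → row (3,1) (3,1) (2,6) (2,6) (6,5) (5,3) (6,5) (5,3)
{a/p/W/Stay} → row (3,1) (3,1) (2,6) (2,6) (7,7) (5,3) (7,7) (5,3)
{e/r/S/Out, e/r/S/Stay} → row (7,2) (7,2) (5,8) (5,8) (5,7) (7,4) (5,7) (7,4)
{e/r/W/Out, e/r/W/Stay} → row (7,2) (7,2) (2,6) (2,6) (5,7) (7,4) (5,7) (7,4)
{e/p/S/Out, e/p/S/Stay} → row (3,1) (3,1) (5,8) (5,8) (5,7) (7,4) (5,7) (7,4)
{e/p/W/Out, e/p/W/Stay} → row (3,1) (3,1) (2,6) (2,6) (5,7) (7,4) (5,7) (7,4)
That's 12 distinct rows out of 16 strategies.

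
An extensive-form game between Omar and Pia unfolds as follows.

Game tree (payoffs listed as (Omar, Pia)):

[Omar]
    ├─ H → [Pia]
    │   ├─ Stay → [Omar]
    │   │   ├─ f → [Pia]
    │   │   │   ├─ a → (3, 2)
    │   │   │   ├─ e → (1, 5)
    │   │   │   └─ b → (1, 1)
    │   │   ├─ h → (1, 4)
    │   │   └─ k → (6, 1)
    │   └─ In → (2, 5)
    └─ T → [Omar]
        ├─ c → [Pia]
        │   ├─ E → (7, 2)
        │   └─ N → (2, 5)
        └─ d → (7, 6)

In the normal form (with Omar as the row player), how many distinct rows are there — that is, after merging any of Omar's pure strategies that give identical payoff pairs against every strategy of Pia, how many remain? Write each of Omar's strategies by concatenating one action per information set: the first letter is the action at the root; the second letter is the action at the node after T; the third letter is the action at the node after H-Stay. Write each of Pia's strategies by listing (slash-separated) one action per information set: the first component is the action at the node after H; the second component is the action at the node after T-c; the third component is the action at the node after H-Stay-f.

Omar has 12 pure strategies: Hcf, Hch, Hck, Hdf, Hdh, Hdk, Tcf, Tch, Tck, Tdf, Tdh, Tdk. Columns: Stay/E/a, Stay/E/e, Stay/E/b, Stay/N/a, Stay/N/e, Stay/N/b, In/E/a, In/E/e, In/E/b, In/N/a, In/N/e, In/N/b.
{Hcf, Hdf} → row (3,2) (1,5) (1,1) (3,2) (1,5) (1,1) (2,5) (2,5) (2,5) (2,5) (2,5) (2,5)
{Hch, Hdh} → row (1,4) (1,4) (1,4) (1,4) (1,4) (1,4) (2,5) (2,5) (2,5) (2,5) (2,5) (2,5)
{Hck, Hdk} → row (6,1) (6,1) (6,1) (6,1) (6,1) (6,1) (2,5) (2,5) (2,5) (2,5) (2,5) (2,5)
{Tcf, Tch, Tck} → row (7,2) (7,2) (7,2) (2,5) (2,5) (2,5) (7,2) (7,2) (7,2) (2,5) (2,5) (2,5)
{Tdf, Tdh, Tdk} → row (7,6) (7,6) (7,6) (7,6) (7,6) (7,6) (7,6) (7,6) (7,6) (7,6) (7,6) (7,6)
That's 5 distinct rows out of 12 strategies.

5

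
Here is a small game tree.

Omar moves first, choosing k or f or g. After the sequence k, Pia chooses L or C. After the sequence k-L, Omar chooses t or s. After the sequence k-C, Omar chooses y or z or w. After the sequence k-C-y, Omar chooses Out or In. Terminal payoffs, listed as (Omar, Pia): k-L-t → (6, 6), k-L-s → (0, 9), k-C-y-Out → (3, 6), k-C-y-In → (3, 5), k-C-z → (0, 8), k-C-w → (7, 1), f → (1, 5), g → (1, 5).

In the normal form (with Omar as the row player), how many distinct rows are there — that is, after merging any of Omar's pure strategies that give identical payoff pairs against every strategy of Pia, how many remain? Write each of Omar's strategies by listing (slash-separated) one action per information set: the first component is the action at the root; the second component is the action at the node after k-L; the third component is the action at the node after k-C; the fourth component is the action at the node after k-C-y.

Omar has 36 pure strategies: k/t/y/Out, k/t/y/In, k/t/z/Out, k/t/z/In, k/t/w/Out, k/t/w/In, k/s/y/Out, k/s/y/In, k/s/z/Out, k/s/z/In, k/s/w/Out, k/s/w/In, f/t/y/Out, f/t/y/In, f/t/z/Out, f/t/z/In, f/t/w/Out, f/t/w/In, f/s/y/Out, f/s/y/In, f/s/z/Out, f/s/z/In, f/s/w/Out, f/s/w/In, g/t/y/Out, g/t/y/In, g/t/z/Out, g/t/z/In, g/t/w/Out, g/t/w/In, g/s/y/Out, g/s/y/In, g/s/z/Out, g/s/z/In, g/s/w/Out, g/s/w/In. Columns: L, C.
{k/t/y/Out} → row (6,6) (3,6)
{k/t/y/In} → row (6,6) (3,5)
{k/t/z/Out, k/t/z/In} → row (6,6) (0,8)
{k/t/w/Out, k/t/w/In} → row (6,6) (7,1)
{k/s/y/Out} → row (0,9) (3,6)
{k/s/y/In} → row (0,9) (3,5)
{k/s/z/Out, k/s/z/In} → row (0,9) (0,8)
{k/s/w/Out, k/s/w/In} → row (0,9) (7,1)
{f/t/y/Out, f/t/y/In, f/t/z/Out, f/t/z/In, f/t/w/Out, f/t/w/In, f/s/y/Out, f/s/y/In, f/s/z/Out, f/s/z/In, f/s/w/Out, f/s/w/In, g/t/y/Out, g/t/y/In, g/t/z/Out, g/t/z/In, g/t/w/Out, g/t/w/In, g/s/y/Out, g/s/y/In, g/s/z/Out, g/s/z/In, g/s/w/Out, g/s/w/In} → row (1,5) (1,5)
That's 9 distinct rows out of 36 strategies.

9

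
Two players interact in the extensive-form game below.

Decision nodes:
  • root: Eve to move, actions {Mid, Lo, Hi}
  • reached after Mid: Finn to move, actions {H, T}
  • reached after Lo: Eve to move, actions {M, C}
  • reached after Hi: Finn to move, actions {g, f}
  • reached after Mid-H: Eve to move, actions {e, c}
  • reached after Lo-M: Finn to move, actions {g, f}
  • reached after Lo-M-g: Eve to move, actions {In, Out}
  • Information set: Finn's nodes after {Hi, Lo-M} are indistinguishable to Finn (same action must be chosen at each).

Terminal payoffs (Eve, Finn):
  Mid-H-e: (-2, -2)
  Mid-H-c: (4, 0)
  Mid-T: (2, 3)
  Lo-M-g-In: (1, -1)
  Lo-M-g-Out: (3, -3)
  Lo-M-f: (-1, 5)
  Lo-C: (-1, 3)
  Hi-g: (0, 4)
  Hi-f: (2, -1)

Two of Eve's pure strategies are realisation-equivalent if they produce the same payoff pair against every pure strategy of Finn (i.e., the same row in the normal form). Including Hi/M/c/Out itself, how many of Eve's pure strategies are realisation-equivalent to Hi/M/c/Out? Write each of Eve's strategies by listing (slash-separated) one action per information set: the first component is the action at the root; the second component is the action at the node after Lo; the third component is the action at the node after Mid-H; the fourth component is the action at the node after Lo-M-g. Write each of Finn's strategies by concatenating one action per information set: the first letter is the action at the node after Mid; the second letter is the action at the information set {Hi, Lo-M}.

Row for Hi/M/c/Out (columns Hg, Hf, Tg, Tf): (0,4) (2,-1) (0,4) (2,-1).
Under Hi/M/c/Out, Eve's choice at the node after Lo and at the node after Mid-H and at the node after Lo-M-g can never be reached regardless of what Finn does, so varying those choices leaves every outcome unchanged.
Holding the reachable choices fixed and varying the unreachable ones freely already gives 2 × 2 × 2 = 8 equivalent strategies.
No other strategy reproduces this row, so those 8 are the full class: Hi/M/e/In, Hi/M/e/Out, Hi/M/c/In, Hi/M/c/Out, Hi/C/e/In, Hi/C/e/Out, Hi/C/c/In, Hi/C/c/Out.

8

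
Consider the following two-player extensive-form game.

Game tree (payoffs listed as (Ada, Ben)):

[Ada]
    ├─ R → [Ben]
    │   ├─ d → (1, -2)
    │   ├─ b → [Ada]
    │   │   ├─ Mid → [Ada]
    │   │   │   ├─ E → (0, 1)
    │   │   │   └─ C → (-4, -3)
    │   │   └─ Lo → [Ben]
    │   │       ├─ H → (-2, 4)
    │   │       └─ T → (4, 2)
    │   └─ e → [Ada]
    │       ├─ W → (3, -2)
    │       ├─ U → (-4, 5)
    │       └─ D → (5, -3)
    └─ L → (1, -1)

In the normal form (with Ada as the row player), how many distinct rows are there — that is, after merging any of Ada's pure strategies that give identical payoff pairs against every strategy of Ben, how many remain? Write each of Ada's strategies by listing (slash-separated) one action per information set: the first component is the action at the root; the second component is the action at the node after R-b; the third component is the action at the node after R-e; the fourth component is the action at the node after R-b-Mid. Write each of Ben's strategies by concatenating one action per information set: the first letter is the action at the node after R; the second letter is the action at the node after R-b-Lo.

10

Ada has 24 pure strategies: R/Mid/W/E, R/Mid/W/C, R/Mid/U/E, R/Mid/U/C, R/Mid/D/E, R/Mid/D/C, R/Lo/W/E, R/Lo/W/C, R/Lo/U/E, R/Lo/U/C, R/Lo/D/E, R/Lo/D/C, L/Mid/W/E, L/Mid/W/C, L/Mid/U/E, L/Mid/U/C, L/Mid/D/E, L/Mid/D/C, L/Lo/W/E, L/Lo/W/C, L/Lo/U/E, L/Lo/U/C, L/Lo/D/E, L/Lo/D/C. Columns: dH, dT, bH, bT, eH, eT.
{R/Mid/W/E} → row (1,-2) (1,-2) (0,1) (0,1) (3,-2) (3,-2)
{R/Mid/W/C} → row (1,-2) (1,-2) (-4,-3) (-4,-3) (3,-2) (3,-2)
{R/Mid/U/E} → row (1,-2) (1,-2) (0,1) (0,1) (-4,5) (-4,5)
{R/Mid/U/C} → row (1,-2) (1,-2) (-4,-3) (-4,-3) (-4,5) (-4,5)
{R/Mid/D/E} → row (1,-2) (1,-2) (0,1) (0,1) (5,-3) (5,-3)
{R/Mid/D/C} → row (1,-2) (1,-2) (-4,-3) (-4,-3) (5,-3) (5,-3)
{R/Lo/W/E, R/Lo/W/C} → row (1,-2) (1,-2) (-2,4) (4,2) (3,-2) (3,-2)
{R/Lo/U/E, R/Lo/U/C} → row (1,-2) (1,-2) (-2,4) (4,2) (-4,5) (-4,5)
{R/Lo/D/E, R/Lo/D/C} → row (1,-2) (1,-2) (-2,4) (4,2) (5,-3) (5,-3)
{L/Mid/W/E, L/Mid/W/C, L/Mid/U/E, L/Mid/U/C, L/Mid/D/E, L/Mid/D/C, L/Lo/W/E, L/Lo/W/C, L/Lo/U/E, L/Lo/U/C, L/Lo/D/E, L/Lo/D/C} → row (1,-1) (1,-1) (1,-1) (1,-1) (1,-1) (1,-1)
That's 10 distinct rows out of 24 strategies.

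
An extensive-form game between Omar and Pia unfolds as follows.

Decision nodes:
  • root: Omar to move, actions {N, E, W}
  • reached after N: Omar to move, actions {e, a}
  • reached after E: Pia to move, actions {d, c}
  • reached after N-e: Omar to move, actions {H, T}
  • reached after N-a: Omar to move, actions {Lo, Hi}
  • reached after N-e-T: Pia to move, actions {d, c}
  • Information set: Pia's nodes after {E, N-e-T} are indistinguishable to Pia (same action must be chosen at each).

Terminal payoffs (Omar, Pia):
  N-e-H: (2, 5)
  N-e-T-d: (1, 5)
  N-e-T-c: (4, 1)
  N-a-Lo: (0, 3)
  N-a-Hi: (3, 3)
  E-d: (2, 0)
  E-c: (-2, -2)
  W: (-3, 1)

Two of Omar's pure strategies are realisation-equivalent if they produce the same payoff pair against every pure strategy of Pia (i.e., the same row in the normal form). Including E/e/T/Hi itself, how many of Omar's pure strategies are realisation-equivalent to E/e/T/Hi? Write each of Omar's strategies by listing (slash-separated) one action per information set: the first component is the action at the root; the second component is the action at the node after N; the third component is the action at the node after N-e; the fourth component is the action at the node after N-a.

Row for E/e/T/Hi (columns d, c): (2,0) (-2,-2).
Under E/e/T/Hi, Omar's choice at the node after N and at the node after N-e and at the node after N-a can never be reached regardless of what Pia does, so varying those choices leaves every outcome unchanged.
Holding the reachable choices fixed and varying the unreachable ones freely already gives 2 × 2 × 2 = 8 equivalent strategies.
No other strategy reproduces this row, so those 8 are the full class: E/e/H/Lo, E/e/H/Hi, E/e/T/Lo, E/e/T/Hi, E/a/H/Lo, E/a/H/Hi, E/a/T/Lo, E/a/T/Hi.

8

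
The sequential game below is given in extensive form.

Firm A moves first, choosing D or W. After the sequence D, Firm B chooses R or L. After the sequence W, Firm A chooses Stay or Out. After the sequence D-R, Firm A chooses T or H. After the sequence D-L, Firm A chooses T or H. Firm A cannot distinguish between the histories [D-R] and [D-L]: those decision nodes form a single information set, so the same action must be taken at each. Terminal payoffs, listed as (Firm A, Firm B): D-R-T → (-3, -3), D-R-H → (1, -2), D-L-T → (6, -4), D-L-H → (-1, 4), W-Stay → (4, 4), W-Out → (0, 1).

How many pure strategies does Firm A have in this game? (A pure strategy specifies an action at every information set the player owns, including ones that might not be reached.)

8

Firm A owns the root with actions {D, W} — two choices.
Firm A owns the node after W with actions {Stay, Out} — two choices.
Firm A owns the information set {D-R, D-L} with actions {T, H} — two choices.
A pure strategy fixes one action at each information set independently, so the count is the product 2 × 2 × 2 = 8.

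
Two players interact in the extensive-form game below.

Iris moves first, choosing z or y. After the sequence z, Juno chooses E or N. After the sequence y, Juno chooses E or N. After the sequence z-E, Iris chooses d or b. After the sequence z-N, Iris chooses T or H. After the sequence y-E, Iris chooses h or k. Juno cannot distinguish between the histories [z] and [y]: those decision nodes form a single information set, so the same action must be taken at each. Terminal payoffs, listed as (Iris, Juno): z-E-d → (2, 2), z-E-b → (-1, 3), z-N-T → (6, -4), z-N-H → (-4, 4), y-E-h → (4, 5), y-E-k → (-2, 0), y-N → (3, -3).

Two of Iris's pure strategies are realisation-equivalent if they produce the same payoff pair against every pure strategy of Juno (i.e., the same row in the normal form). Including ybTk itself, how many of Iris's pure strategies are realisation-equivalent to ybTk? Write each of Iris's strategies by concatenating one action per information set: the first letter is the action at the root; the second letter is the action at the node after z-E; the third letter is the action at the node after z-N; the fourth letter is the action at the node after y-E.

4

Row for ybTk (columns E, N): (-2,0) (3,-3).
Under ybTk, Iris's choice at the node after z-E and at the node after z-N can never be reached regardless of what Juno does, so varying those choices leaves every outcome unchanged.
Holding the reachable choices fixed and varying the unreachable ones freely already gives 2 × 2 = 4 equivalent strategies.
No other strategy reproduces this row, so those 4 are the full class: ydTk, ydHk, ybTk, ybHk.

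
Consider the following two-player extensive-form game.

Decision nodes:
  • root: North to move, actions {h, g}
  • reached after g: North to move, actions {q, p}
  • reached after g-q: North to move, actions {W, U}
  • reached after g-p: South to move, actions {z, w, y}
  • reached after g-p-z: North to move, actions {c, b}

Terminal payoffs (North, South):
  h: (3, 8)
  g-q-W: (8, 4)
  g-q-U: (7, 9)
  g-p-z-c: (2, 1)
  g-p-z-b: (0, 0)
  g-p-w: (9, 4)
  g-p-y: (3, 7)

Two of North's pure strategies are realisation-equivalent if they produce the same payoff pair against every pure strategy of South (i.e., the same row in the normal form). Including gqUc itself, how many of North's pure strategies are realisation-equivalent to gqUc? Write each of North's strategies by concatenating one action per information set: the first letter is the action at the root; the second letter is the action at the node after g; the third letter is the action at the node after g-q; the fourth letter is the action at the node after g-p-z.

Row for gqUc (columns z, w, y): (7,9) (7,9) (7,9).
Under gqUc, North's choice at the node after g-p-z can never be reached regardless of what South does, so varying those choices leaves every outcome unchanged.
Holding the reachable choices fixed and varying the unreachable one freely already gives 2 equivalent strategies.
No other strategy reproduces this row, so those 2 are the full class: gqUc, gqUb.

2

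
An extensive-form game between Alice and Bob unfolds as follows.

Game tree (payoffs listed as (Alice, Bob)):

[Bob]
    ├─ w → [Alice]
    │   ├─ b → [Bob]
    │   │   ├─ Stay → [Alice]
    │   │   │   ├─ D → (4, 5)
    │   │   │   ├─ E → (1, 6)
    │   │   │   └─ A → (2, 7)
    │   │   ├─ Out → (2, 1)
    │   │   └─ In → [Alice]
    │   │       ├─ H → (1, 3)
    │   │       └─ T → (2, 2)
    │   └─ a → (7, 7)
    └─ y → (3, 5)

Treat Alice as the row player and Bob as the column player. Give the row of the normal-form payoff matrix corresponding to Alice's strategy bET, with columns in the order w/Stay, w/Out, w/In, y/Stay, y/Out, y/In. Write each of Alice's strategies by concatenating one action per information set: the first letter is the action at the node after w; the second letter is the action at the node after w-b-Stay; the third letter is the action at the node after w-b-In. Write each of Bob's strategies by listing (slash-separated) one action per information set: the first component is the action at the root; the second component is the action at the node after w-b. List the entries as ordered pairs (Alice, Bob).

vs w/Stay: Bob plays w → Alice plays b at [w] → Bob plays Stay at [w-b] → Alice plays E at [w-b-Stay] → (1, 6)
vs w/Out: Bob plays w → Alice plays b at [w] → Bob plays Out at [w-b] → (2, 1)
vs w/In: Bob plays w → Alice plays b at [w] → Bob plays In at [w-b] → Alice plays T at [w-b-In] → (2, 2)
vs y/Stay: Bob plays y → (3, 5)
vs y/Out: Bob plays y → (3, 5)
vs y/In: Bob plays y → (3, 5)

(1,6) (2,1) (2,2) (3,5) (3,5) (3,5)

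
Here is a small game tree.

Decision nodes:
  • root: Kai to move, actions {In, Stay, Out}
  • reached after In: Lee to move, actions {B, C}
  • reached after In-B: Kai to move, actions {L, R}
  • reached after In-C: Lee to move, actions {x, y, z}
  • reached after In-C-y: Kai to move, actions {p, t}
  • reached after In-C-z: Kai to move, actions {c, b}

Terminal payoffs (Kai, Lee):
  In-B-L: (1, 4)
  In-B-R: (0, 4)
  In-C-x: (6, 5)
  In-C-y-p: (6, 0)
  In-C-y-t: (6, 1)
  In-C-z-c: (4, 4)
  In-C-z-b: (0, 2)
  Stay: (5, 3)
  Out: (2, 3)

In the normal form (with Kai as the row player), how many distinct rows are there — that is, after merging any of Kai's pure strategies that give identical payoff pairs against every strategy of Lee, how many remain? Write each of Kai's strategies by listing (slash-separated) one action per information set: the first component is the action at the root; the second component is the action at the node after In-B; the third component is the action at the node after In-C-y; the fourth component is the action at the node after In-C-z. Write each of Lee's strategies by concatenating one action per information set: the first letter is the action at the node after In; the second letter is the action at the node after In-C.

10

Kai has 24 pure strategies: In/L/p/c, In/L/p/b, In/L/t/c, In/L/t/b, In/R/p/c, In/R/p/b, In/R/t/c, In/R/t/b, Stay/L/p/c, Stay/L/p/b, Stay/L/t/c, Stay/L/t/b, Stay/R/p/c, Stay/R/p/b, Stay/R/t/c, Stay/R/t/b, Out/L/p/c, Out/L/p/b, Out/L/t/c, Out/L/t/b, Out/R/p/c, Out/R/p/b, Out/R/t/c, Out/R/t/b. Columns: Bx, By, Bz, Cx, Cy, Cz.
{In/L/p/c} → row (1,4) (1,4) (1,4) (6,5) (6,0) (4,4)
{In/L/p/b} → row (1,4) (1,4) (1,4) (6,5) (6,0) (0,2)
{In/L/t/c} → row (1,4) (1,4) (1,4) (6,5) (6,1) (4,4)
{In/L/t/b} → row (1,4) (1,4) (1,4) (6,5) (6,1) (0,2)
{In/R/p/c} → row (0,4) (0,4) (0,4) (6,5) (6,0) (4,4)
{In/R/p/b} → row (0,4) (0,4) (0,4) (6,5) (6,0) (0,2)
{In/R/t/c} → row (0,4) (0,4) (0,4) (6,5) (6,1) (4,4)
{In/R/t/b} → row (0,4) (0,4) (0,4) (6,5) (6,1) (0,2)
{Stay/L/p/c, Stay/L/p/b, Stay/L/t/c, Stay/L/t/b, Stay/R/p/c, Stay/R/p/b, Stay/R/t/c, Stay/R/t/b} → row (5,3) (5,3) (5,3) (5,3) (5,3) (5,3)
{Out/L/p/c, Out/L/p/b, Out/L/t/c, Out/L/t/b, Out/R/p/c, Out/R/p/b, Out/R/t/c, Out/R/t/b} → row (2,3) (2,3) (2,3) (2,3) (2,3) (2,3)
That's 10 distinct rows out of 24 strategies.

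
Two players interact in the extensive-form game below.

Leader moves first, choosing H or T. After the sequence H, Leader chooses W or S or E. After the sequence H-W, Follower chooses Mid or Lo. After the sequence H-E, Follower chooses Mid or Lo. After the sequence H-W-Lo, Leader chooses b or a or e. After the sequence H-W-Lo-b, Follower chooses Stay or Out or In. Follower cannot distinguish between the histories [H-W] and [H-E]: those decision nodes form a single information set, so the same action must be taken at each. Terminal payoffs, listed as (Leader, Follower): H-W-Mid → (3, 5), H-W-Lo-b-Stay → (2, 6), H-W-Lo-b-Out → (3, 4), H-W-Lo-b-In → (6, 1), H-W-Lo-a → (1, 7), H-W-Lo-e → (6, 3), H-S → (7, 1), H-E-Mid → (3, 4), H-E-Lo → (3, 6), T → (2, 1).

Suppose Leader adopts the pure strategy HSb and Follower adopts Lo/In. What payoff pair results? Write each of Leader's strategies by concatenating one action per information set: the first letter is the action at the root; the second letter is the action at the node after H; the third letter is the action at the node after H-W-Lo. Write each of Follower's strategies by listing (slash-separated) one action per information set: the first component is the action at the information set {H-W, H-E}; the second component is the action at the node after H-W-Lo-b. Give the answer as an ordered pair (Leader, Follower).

Trace the play path from the root:
  Leader plays H
  Leader plays S at [H]
→ terminal payoff (7, 1).
(Leader's choice at the node after H-W-Lo is never reached on this path, so it doesn't affect the outcome.)

(7, 1)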